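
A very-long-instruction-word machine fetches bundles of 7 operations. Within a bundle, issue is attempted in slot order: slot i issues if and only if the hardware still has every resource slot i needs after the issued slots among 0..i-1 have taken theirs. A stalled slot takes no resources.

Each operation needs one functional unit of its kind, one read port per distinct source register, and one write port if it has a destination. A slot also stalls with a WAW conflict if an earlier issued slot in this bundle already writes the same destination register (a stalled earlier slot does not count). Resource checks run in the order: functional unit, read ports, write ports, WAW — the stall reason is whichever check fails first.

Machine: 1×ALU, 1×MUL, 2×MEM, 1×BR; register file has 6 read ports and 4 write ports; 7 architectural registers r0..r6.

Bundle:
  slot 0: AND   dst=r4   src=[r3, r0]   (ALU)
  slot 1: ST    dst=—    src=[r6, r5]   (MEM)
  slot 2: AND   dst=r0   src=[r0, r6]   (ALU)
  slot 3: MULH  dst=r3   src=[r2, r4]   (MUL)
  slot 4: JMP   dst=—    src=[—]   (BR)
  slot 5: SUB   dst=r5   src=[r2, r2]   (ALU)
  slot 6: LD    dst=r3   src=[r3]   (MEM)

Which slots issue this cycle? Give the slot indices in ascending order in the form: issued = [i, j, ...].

(0) want 1×ALU +2rd +1wr — yes → AL0|MU1|ME2|BR1|rd4|wr3
(1) want 1×MEM +2rd +0wr — yes → AL0|MU1|ME1|BR1|rd2|wr3
(2) want 1×ALU +2rd +1wr — FU → AL0|MU1|ME1|BR1|rd2|wr3
(3) want 1×MUL +2rd +1wr — yes → AL0|MU0|ME1|BR1|rd0|wr2
(4) want 1×BR +0rd +0wr — yes → AL0|MU0|ME1|BR0|rd0|wr2
(5) want 1×ALU +1rd +1wr — FU → AL0|MU0|ME1|BR0|rd0|wr2
(6) want 1×MEM +1rd +1wr — RD_PORT → AL0|MU0|ME1|BR0|rd0|wr2

issued = [0, 1, 3, 4]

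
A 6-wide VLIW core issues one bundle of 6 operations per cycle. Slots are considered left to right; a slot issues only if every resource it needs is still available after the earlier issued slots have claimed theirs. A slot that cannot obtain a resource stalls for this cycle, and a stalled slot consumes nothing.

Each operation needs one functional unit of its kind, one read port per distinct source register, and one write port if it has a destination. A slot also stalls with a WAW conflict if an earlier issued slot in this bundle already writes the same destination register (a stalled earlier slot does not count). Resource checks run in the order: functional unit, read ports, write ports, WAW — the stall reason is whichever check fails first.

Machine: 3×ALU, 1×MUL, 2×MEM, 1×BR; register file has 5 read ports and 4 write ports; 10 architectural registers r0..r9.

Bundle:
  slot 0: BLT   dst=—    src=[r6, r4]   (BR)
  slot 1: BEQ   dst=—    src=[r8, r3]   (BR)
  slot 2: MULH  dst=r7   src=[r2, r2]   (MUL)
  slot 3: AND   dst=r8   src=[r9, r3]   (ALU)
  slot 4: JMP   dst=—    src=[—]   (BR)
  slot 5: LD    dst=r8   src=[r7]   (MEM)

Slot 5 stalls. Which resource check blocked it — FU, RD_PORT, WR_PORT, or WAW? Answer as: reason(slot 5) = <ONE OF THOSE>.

#0 BR src=r6,r4 dispatched  <A:3 Mu:1 Ld:2 B:0 rd:3 wr:4>
#1 BR src=r8,r3 held:FU  <A:3 Mu:1 Ld:2 B:0 rd:3 wr:4>
#2 MUL src=r2,r2 dispatched  <A:3 Mu:0 Ld:2 B:0 rd:2 wr:3>
#3 ALU src=r9,r3 dispatched  <A:2 Mu:0 Ld:2 B:0 rd:0 wr:2>
#4 BR src=- held:FU  <A:2 Mu:0 Ld:2 B:0 rd:0 wr:2>
#5 MEM src=r7 held:RD_PORT  <A:2 Mu:0 Ld:2 B:0 rd:0 wr:2>

reason(slot 5) = RD_PORT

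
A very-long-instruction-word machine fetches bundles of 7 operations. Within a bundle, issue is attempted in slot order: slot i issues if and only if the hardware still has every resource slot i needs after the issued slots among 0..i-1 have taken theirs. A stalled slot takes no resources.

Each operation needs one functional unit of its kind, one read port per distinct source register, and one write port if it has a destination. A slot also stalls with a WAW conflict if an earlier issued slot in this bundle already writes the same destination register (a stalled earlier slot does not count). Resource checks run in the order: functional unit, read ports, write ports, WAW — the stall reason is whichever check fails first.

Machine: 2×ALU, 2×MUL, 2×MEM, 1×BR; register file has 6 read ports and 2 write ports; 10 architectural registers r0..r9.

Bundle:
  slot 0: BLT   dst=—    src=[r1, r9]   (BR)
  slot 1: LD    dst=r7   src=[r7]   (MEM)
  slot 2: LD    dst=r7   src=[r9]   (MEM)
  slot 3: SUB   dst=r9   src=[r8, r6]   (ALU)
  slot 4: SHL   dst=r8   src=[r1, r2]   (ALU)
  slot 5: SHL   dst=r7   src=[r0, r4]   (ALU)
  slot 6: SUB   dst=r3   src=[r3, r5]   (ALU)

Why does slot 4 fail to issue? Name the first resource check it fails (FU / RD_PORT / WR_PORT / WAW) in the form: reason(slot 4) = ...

reason(slot 4) = RD_PORT

  0. BR ⇒ go  {2A/2Mu/2Ld/0B | 4r 2w}
  1. MEM→r7 ⇒ go  {2A/2Mu/1Ld/0B | 3r 1w}
  2. MEM→r7 ⇒ no(WAW)  {2A/2Mu/1Ld/0B | 3r 1w}
  3. ALU→r9 ⇒ go  {1A/2Mu/1Ld/0B | 1r 0w}
  4. ALU→r8 ⇒ no(RD_PORT)  {1A/2Mu/1Ld/0B | 1r 0w}
  5. ALU→r7 ⇒ no(RD_PORT)  {1A/2Mu/1Ld/0B | 1r 0w}
  6. ALU→r3 ⇒ no(RD_PORT)  {1A/2Mu/1Ld/0B | 1r 0w}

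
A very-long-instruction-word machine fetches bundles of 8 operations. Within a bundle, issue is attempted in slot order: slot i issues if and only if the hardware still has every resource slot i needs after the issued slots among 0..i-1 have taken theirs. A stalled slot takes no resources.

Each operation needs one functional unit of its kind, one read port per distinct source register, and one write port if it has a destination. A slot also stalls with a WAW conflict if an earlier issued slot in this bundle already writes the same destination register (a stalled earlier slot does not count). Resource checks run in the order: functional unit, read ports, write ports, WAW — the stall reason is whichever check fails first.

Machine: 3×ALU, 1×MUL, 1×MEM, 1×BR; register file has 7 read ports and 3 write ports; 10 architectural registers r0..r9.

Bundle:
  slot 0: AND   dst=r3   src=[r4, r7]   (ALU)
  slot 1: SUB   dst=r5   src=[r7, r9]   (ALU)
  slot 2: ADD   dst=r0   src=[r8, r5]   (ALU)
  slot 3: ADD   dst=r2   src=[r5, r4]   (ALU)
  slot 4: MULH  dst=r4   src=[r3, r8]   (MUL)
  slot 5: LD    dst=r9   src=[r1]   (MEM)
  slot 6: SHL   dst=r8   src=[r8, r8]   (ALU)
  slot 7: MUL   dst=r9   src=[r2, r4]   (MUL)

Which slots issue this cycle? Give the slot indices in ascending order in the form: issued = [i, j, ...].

issued = [0, 1, 2]

[0] ALU needs rd=2 wr=1: ok; after: ALU=2 MUL=1 MEM=1 BR=1, R=5, W=2
[1] ALU needs rd=2 wr=1: ok; after: ALU=1 MUL=1 MEM=1 BR=1, R=3, W=1
[2] ALU needs rd=2 wr=1: ok; after: ALU=0 MUL=1 MEM=1 BR=1, R=1, W=0
[3] ALU needs rd=2 wr=1: FU; after: ALU=0 MUL=1 MEM=1 BR=1, R=1, W=0
[4] MUL needs rd=2 wr=1: RD_PORT; after: ALU=0 MUL=1 MEM=1 BR=1, R=1, W=0
[5] MEM needs rd=1 wr=1: WR_PORT; after: ALU=0 MUL=1 MEM=1 BR=1, R=1, W=0
[6] ALU needs rd=1 wr=1: FU; after: ALU=0 MUL=1 MEM=1 BR=1, R=1, W=0
[7] MUL needs rd=2 wr=1: RD_PORT; after: ALU=0 MUL=1 MEM=1 BR=1, R=1, W=0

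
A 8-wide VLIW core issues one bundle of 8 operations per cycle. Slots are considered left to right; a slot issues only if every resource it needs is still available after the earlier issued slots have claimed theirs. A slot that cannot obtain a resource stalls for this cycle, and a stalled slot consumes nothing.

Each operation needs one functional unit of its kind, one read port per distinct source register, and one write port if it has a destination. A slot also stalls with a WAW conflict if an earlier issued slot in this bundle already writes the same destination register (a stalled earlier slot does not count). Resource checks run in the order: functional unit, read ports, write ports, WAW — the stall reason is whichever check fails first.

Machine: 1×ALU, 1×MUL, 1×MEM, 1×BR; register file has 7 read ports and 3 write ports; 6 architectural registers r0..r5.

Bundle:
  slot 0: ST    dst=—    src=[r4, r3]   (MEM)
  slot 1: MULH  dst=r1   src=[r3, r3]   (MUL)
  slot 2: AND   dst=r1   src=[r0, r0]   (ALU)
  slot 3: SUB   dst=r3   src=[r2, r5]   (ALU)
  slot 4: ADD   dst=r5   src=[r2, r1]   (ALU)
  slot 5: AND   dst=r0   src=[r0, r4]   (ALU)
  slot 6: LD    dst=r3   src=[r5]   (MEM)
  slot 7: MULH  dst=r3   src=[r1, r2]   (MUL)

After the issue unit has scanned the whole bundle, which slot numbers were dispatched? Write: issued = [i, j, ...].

  0. MEM ⇒ go  {1A/1Mu/0Ld/1B | 5r 3w}
  1. MUL→r1 ⇒ go  {1A/0Mu/0Ld/1B | 4r 2w}
  2. ALU→r1 ⇒ no(WAW)  {1A/0Mu/0Ld/1B | 4r 2w}
  3. ALU→r3 ⇒ go  {0A/0Mu/0Ld/1B | 2r 1w}
  4. ALU→r5 ⇒ no(FU)  {0A/0Mu/0Ld/1B | 2r 1w}
  5. ALU→r0 ⇒ no(FU)  {0A/0Mu/0Ld/1B | 2r 1w}
  6. MEM→r3 ⇒ no(FU)  {0A/0Mu/0Ld/1B | 2r 1w}
  7. MUL→r3 ⇒ no(FU)  {0A/0Mu/0Ld/1B | 2r 1w}

issued = [0, 1, 3]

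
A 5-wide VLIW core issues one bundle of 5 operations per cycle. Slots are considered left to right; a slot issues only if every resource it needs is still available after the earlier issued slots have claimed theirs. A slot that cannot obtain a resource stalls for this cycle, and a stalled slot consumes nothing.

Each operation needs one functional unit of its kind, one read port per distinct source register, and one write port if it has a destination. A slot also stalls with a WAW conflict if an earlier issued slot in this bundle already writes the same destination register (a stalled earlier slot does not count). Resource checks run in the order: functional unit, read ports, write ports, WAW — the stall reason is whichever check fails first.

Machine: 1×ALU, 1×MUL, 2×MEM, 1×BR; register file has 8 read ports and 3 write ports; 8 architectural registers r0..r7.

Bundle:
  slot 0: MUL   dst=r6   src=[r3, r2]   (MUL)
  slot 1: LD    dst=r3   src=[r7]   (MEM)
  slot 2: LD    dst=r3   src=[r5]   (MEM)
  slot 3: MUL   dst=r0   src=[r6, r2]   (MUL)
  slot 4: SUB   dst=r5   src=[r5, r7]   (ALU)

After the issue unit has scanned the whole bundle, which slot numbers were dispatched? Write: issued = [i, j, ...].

issued = [0, 1, 4]

(0) want 1×MUL +2rd +1wr — yes → AL1|MU0|ME2|BR1|rd6|wr2
(1) want 1×MEM +1rd +1wr — yes → AL1|MU0|ME1|BR1|rd5|wr1
(2) want 1×MEM +1rd +1wr — WAW → AL1|MU0|ME1|BR1|rd5|wr1
(3) want 1×MUL +2rd +1wr — FU → AL1|MU0|ME1|BR1|rd5|wr1
(4) want 1×ALU +2rd +1wr — yes → AL0|MU0|ME1|BR1|rd3|wr0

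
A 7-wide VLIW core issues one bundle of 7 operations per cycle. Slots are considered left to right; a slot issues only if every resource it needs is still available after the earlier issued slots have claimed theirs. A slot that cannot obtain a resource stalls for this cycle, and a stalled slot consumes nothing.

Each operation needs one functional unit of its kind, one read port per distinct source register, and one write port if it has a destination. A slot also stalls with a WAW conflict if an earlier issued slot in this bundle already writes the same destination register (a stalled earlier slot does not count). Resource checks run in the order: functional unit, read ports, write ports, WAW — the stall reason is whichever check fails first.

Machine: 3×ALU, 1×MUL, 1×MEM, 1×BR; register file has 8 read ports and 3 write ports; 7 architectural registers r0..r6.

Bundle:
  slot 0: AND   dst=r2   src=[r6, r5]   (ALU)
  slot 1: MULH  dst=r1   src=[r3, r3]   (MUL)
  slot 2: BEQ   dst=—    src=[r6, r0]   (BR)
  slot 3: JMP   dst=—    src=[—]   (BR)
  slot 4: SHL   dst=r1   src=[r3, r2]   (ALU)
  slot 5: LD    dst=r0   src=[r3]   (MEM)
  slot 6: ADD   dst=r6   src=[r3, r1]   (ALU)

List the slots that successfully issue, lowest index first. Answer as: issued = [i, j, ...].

  0. ALU→r2 ⇒ go  {2A/1Mu/1Ld/1B | 6r 2w}
  1. MUL→r1 ⇒ go  {2A/0Mu/1Ld/1B | 5r 1w}
  2. BR ⇒ go  {2A/0Mu/1Ld/0B | 3r 1w}
  3. BR ⇒ no(FU)  {2A/0Mu/1Ld/0B | 3r 1w}
  4. ALU→r1 ⇒ no(WAW)  {2A/0Mu/1Ld/0B | 3r 1w}
  5. MEM→r0 ⇒ go  {2A/0Mu/0Ld/0B | 2r 0w}
  6. ALU→r6 ⇒ no(WR_PORT)  {2A/0Mu/0Ld/0B | 2r 0w}

issued = [0, 1, 2, 5]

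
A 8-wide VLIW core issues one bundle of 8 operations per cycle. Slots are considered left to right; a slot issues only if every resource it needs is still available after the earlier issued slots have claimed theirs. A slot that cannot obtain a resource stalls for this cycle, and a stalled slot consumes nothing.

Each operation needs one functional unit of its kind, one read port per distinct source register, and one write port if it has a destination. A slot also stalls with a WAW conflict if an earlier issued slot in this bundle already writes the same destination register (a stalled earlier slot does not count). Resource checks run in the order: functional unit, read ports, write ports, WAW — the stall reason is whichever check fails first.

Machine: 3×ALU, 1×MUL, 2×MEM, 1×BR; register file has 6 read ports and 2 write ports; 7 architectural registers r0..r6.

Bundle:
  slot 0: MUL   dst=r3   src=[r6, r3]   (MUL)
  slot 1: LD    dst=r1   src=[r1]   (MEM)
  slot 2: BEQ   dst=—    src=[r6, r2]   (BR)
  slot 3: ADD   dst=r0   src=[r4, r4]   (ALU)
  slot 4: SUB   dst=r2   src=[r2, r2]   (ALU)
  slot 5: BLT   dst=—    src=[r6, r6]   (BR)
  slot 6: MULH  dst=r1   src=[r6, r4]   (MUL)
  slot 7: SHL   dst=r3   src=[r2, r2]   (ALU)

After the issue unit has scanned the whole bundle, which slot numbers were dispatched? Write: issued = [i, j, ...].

issued = [0, 1, 2]

(0) want 1×MUL +2rd +1wr — yes → AL3|MU0|ME2|BR1|rd4|wr1
(1) want 1×MEM +1rd +1wr — yes → AL3|MU0|ME1|BR1|rd3|wr0
(2) want 1×BR +2rd +0wr — yes → AL3|MU0|ME1|BR0|rd1|wr0
(3) want 1×ALU +1rd +1wr — WR_PORT → AL3|MU0|ME1|BR0|rd1|wr0
(4) want 1×ALU +1rd +1wr — WR_PORT → AL3|MU0|ME1|BR0|rd1|wr0
(5) want 1×BR +1rd +0wr — FU → AL3|MU0|ME1|BR0|rd1|wr0
(6) want 1×MUL +2rd +1wr — FU → AL3|MU0|ME1|BR0|rd1|wr0
(7) want 1×ALU +1rd +1wr — WR_PORT → AL3|MU0|ME1|BR0|rd1|wr0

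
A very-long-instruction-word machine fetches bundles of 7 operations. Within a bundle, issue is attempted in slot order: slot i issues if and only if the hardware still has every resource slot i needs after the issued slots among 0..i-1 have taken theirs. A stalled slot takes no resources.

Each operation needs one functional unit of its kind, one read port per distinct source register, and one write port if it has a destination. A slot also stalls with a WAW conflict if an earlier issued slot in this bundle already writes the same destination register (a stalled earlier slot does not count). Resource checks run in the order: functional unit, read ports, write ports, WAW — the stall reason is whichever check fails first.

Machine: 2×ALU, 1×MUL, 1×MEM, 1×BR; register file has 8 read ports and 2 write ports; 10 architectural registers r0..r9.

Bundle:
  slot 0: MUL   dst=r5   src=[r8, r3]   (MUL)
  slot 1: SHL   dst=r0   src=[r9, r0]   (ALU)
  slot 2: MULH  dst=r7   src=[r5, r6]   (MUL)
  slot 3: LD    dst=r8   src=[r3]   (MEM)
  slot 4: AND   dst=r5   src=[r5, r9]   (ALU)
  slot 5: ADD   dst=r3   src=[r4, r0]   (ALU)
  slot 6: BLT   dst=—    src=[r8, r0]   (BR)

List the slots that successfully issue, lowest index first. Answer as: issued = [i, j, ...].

issued = [0, 1, 6]

  0. MUL→r5 ⇒ go  {2A/0Mu/1Ld/1B | 6r 1w}
  1. ALU→r0 ⇒ go  {1A/0Mu/1Ld/1B | 4r 0w}
  2. MUL→r7 ⇒ no(FU)  {1A/0Mu/1Ld/1B | 4r 0w}
  3. MEM→r8 ⇒ no(WR_PORT)  {1A/0Mu/1Ld/1B | 4r 0w}
  4. ALU→r5 ⇒ no(WR_PORT)  {1A/0Mu/1Ld/1B | 4r 0w}
  5. ALU→r3 ⇒ no(WR_PORT)  {1A/0Mu/1Ld/1B | 4r 0w}
  6. BR ⇒ go  {1A/0Mu/1Ld/0B | 2r 0w}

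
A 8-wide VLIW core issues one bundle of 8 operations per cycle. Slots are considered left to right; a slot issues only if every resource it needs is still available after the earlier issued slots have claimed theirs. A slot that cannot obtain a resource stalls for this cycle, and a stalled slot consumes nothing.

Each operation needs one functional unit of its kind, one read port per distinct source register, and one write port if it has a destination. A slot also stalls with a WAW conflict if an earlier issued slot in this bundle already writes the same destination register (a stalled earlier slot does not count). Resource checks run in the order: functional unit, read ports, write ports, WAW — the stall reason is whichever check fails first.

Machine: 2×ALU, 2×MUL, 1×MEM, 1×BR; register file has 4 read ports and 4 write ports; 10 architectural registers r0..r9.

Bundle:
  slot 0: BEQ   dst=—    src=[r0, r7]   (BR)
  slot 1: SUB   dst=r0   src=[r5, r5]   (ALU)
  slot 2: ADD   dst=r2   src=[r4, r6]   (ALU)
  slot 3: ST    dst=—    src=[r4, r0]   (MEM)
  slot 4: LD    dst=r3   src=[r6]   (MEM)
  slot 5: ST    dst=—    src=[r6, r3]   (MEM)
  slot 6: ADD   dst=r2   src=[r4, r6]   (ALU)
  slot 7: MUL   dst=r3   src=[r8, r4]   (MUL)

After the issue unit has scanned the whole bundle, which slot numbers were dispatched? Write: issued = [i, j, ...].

issued = [0, 1, 4]

(0) want 1×BR +2rd +0wr — yes → AL2|MU2|ME1|BR0|rd2|wr4
(1) want 1×ALU +1rd +1wr — yes → AL1|MU2|ME1|BR0|rd1|wr3
(2) want 1×ALU +2rd +1wr — RD_PORT → AL1|MU2|ME1|BR0|rd1|wr3
(3) want 1×MEM +2rd +0wr — RD_PORT → AL1|MU2|ME1|BR0|rd1|wr3
(4) want 1×MEM +1rd +1wr — yes → AL1|MU2|ME0|BR0|rd0|wr2
(5) want 1×MEM +2rd +0wr — FU → AL1|MU2|ME0|BR0|rd0|wr2
(6) want 1×ALU +2rd +1wr — RD_PORT → AL1|MU2|ME0|BR0|rd0|wr2
(7) want 1×MUL +2rd +1wr — RD_PORT → AL1|MU2|ME0|BR0|rd0|wr2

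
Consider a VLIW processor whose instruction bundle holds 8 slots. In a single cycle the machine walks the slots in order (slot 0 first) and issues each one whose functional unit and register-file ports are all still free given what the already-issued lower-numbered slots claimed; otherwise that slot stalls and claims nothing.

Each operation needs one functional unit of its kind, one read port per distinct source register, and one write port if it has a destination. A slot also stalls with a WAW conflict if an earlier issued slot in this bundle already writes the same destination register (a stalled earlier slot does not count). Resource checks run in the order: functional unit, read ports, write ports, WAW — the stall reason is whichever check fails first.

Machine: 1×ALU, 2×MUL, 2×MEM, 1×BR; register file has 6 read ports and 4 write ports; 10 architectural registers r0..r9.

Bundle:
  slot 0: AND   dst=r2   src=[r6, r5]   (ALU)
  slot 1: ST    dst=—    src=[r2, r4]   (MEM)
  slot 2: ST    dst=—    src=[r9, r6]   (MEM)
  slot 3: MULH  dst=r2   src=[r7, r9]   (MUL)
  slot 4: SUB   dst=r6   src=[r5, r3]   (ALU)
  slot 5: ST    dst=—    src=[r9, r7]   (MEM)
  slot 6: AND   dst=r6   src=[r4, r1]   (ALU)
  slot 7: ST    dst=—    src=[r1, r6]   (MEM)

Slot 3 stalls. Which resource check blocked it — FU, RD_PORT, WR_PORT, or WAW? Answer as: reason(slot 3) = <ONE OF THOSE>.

reason(slot 3) = RD_PORT

[0] ALU needs rd=2 wr=1: ok; after: ALU=0 MUL=2 MEM=2 BR=1, R=4, W=3
[1] MEM needs rd=2 wr=0: ok; after: ALU=0 MUL=2 MEM=1 BR=1, R=2, W=3
[2] MEM needs rd=2 wr=0: ok; after: ALU=0 MUL=2 MEM=0 BR=1, R=0, W=3
[3] MUL needs rd=2 wr=1: RD_PORT; after: ALU=0 MUL=2 MEM=0 BR=1, R=0, W=3
[4] ALU needs rd=2 wr=1: FU; after: ALU=0 MUL=2 MEM=0 BR=1, R=0, W=3
[5] MEM needs rd=2 wr=0: FU; after: ALU=0 MUL=2 MEM=0 BR=1, R=0, W=3
[6] ALU needs rd=2 wr=1: FU; after: ALU=0 MUL=2 MEM=0 BR=1, R=0, W=3
[7] MEM needs rd=2 wr=0: FU; after: ALU=0 MUL=2 MEM=0 BR=1, R=0, W=3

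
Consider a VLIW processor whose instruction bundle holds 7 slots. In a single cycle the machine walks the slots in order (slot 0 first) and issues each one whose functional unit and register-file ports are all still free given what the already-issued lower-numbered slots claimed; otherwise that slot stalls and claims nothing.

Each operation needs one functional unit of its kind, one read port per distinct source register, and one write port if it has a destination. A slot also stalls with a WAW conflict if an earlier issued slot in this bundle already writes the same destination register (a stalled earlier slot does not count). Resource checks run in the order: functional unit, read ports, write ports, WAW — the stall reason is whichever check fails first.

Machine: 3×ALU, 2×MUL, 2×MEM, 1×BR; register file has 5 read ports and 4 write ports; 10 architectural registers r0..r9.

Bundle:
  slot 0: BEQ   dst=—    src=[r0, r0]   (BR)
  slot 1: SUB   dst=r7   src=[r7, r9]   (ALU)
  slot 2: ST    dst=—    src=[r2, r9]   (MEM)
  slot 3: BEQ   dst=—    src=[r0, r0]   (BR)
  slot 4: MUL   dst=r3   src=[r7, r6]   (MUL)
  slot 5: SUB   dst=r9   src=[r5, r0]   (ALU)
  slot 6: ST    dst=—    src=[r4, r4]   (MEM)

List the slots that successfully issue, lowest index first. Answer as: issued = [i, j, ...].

#0 BR src=r0,r0 dispatched  <A:3 Mu:2 Ld:2 B:0 rd:4 wr:4>
#1 ALU src=r7,r9 dispatched  <A:2 Mu:2 Ld:2 B:0 rd:2 wr:3>
#2 MEM src=r2,r9 dispatched  <A:2 Mu:2 Ld:1 B:0 rd:0 wr:3>
#3 BR src=r0,r0 held:FU  <A:2 Mu:2 Ld:1 B:0 rd:0 wr:3>
#4 MUL src=r7,r6 held:RD_PORT  <A:2 Mu:2 Ld:1 B:0 rd:0 wr:3>
#5 ALU src=r5,r0 held:RD_PORT  <A:2 Mu:2 Ld:1 B:0 rd:0 wr:3>
#6 MEM src=r4,r4 held:RD_PORT  <A:2 Mu:2 Ld:1 B:0 rd:0 wr:3>

issued = [0, 1, 2]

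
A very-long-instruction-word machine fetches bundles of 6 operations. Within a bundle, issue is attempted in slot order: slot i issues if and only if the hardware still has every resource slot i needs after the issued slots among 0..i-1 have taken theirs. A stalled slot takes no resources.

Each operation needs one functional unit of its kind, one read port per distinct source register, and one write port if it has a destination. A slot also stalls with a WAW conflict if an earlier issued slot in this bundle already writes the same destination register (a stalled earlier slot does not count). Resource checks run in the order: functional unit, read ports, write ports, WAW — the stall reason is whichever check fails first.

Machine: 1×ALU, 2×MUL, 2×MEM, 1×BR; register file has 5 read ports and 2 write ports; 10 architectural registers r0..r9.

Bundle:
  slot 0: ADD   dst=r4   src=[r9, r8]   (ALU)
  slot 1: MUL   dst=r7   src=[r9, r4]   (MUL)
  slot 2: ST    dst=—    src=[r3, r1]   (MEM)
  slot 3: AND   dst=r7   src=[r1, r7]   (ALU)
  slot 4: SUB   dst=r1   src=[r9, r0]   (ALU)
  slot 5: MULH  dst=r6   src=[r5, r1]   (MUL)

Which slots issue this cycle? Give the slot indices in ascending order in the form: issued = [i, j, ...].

  0. ALU→r4 ⇒ go  {0A/2Mu/2Ld/1B | 3r 1w}
  1. MUL→r7 ⇒ go  {0A/1Mu/2Ld/1B | 1r 0w}
  2. MEM ⇒ no(RD_PORT)  {0A/1Mu/2Ld/1B | 1r 0w}
  3. ALU→r7 ⇒ no(FU)  {0A/1Mu/2Ld/1B | 1r 0w}
  4. ALU→r1 ⇒ no(FU)  {0A/1Mu/2Ld/1B | 1r 0w}
  5. MUL→r6 ⇒ no(RD_PORT)  {0A/1Mu/2Ld/1B | 1r 0w}

issued = [0, 1]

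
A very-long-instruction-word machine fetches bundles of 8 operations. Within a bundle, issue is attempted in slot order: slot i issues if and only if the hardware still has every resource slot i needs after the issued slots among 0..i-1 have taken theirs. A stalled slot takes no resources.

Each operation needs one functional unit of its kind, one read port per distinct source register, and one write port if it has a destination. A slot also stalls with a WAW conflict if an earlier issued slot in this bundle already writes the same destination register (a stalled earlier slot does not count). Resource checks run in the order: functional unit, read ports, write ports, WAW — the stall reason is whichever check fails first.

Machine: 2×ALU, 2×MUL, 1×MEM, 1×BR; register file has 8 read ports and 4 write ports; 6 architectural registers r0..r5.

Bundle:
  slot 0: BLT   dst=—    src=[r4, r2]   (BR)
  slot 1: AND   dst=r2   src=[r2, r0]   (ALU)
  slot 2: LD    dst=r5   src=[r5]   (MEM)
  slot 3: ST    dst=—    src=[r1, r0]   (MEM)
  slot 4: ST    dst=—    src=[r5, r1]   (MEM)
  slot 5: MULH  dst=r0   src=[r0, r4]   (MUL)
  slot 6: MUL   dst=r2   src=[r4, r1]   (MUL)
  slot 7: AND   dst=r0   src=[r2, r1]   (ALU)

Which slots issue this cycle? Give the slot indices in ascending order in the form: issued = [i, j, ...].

issued = [0, 1, 2, 5]

#0 BR src=r4,r2 dispatched  <A:2 Mu:2 Ld:1 B:0 rd:6 wr:4>
#1 ALU src=r2,r0 dispatched  <A:1 Mu:2 Ld:1 B:0 rd:4 wr:3>
#2 MEM src=r5 dispatched  <A:1 Mu:2 Ld:0 B:0 rd:3 wr:2>
#3 MEM src=r1,r0 held:FU  <A:1 Mu:2 Ld:0 B:0 rd:3 wr:2>
#4 MEM src=r5,r1 held:FU  <A:1 Mu:2 Ld:0 B:0 rd:3 wr:2>
#5 MUL src=r0,r4 dispatched  <A:1 Mu:1 Ld:0 B:0 rd:1 wr:1>
#6 MUL src=r4,r1 held:RD_PORT  <A:1 Mu:1 Ld:0 B:0 rd:1 wr:1>
#7 ALU src=r2,r1 held:RD_PORT  <A:1 Mu:1 Ld:0 B:0 rd:1 wr:1>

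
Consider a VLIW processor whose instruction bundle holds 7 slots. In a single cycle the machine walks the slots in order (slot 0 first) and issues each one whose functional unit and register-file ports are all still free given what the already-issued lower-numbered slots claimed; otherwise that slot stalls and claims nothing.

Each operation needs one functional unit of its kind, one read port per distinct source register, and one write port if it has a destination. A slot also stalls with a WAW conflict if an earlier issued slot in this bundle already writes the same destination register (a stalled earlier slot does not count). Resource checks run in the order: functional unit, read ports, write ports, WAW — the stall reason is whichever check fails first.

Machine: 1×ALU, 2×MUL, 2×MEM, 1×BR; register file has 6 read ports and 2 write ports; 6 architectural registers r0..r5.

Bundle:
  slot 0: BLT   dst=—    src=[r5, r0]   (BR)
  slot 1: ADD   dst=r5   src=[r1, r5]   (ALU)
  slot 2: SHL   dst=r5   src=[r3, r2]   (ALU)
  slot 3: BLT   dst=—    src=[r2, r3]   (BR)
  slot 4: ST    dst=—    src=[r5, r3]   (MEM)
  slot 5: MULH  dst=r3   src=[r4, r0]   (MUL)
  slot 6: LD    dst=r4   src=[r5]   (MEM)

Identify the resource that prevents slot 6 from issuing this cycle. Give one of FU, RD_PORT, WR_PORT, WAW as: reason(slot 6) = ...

(0) want 1×BR +2rd +0wr — yes → AL1|MU2|ME2|BR0|rd4|wr2
(1) want 1×ALU +2rd +1wr — yes → AL0|MU2|ME2|BR0|rd2|wr1
(2) want 1×ALU +2rd +1wr — FU → AL0|MU2|ME2|BR0|rd2|wr1
(3) want 1×BR +2rd +0wr — FU → AL0|MU2|ME2|BR0|rd2|wr1
(4) want 1×MEM +2rd +0wr — yes → AL0|MU2|ME1|BR0|rd0|wr1
(5) want 1×MUL +2rd +1wr — RD_PORT → AL0|MU2|ME1|BR0|rd0|wr1
(6) want 1×MEM +1rd +1wr — RD_PORT → AL0|MU2|ME1|BR0|rd0|wr1

reason(slot 6) = RD_PORT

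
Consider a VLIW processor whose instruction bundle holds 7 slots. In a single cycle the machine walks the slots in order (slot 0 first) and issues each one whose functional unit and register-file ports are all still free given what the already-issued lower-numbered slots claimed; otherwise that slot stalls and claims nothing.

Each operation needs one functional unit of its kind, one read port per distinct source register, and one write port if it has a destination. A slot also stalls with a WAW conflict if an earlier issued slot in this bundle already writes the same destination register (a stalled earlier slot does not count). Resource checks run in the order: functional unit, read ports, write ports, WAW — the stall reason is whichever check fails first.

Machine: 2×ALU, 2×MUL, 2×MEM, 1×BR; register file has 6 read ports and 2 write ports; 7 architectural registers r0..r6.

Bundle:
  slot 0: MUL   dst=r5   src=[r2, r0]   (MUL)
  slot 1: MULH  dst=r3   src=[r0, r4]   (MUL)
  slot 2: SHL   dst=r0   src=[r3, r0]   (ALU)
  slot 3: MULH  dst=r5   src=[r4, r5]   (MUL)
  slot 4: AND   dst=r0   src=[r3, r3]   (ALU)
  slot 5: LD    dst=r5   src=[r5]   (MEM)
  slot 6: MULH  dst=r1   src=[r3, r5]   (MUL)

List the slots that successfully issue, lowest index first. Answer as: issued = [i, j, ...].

[0] MUL needs rd=2 wr=1: ok; after: ALU=2 MUL=1 MEM=2 BR=1, R=4, W=1
[1] MUL needs rd=2 wr=1: ok; after: ALU=2 MUL=0 MEM=2 BR=1, R=2, W=0
[2] ALU needs rd=2 wr=1: WR_PORT; after: ALU=2 MUL=0 MEM=2 BR=1, R=2, W=0
[3] MUL needs rd=2 wr=1: FU; after: ALU=2 MUL=0 MEM=2 BR=1, R=2, W=0
[4] ALU needs rd=1 wr=1: WR_PORT; after: ALU=2 MUL=0 MEM=2 BR=1, R=2, W=0
[5] MEM needs rd=1 wr=1: WR_PORT; after: ALU=2 MUL=0 MEM=2 BR=1, R=2, W=0
[6] MUL needs rd=2 wr=1: FU; after: ALU=2 MUL=0 MEM=2 BR=1, R=2, W=0

issued = [0, 1]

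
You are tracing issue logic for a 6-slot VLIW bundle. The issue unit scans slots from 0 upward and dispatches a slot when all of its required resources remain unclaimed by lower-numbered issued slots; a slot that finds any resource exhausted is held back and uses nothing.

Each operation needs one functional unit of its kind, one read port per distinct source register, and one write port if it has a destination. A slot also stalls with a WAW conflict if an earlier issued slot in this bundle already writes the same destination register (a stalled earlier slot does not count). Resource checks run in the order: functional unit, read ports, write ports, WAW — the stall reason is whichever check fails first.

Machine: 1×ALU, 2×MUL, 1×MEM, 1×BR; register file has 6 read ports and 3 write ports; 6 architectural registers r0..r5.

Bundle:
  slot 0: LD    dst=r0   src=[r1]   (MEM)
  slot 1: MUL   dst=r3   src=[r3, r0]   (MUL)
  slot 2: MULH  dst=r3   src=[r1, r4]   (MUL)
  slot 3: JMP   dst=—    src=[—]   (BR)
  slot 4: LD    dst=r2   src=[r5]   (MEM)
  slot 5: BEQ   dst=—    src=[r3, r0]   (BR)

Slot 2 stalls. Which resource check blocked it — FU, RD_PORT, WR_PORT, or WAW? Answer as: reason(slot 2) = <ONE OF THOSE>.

[0] MEM needs rd=1 wr=1: ok; after: ALU=1 MUL=2 MEM=0 BR=1, R=5, W=2
[1] MUL needs rd=2 wr=1: ok; after: ALU=1 MUL=1 MEM=0 BR=1, R=3, W=1
[2] MUL needs rd=2 wr=1: WAW; after: ALU=1 MUL=1 MEM=0 BR=1, R=3, W=1
[3] BR needs rd=0 wr=0: ok; after: ALU=1 MUL=1 MEM=0 BR=0, R=3, W=1
[4] MEM needs rd=1 wr=1: FU; after: ALU=1 MUL=1 MEM=0 BR=0, R=3, W=1
[5] BR needs rd=2 wr=0: FU; after: ALU=1 MUL=1 MEM=0 BR=0, R=3, W=1

reason(slot 2) = WAW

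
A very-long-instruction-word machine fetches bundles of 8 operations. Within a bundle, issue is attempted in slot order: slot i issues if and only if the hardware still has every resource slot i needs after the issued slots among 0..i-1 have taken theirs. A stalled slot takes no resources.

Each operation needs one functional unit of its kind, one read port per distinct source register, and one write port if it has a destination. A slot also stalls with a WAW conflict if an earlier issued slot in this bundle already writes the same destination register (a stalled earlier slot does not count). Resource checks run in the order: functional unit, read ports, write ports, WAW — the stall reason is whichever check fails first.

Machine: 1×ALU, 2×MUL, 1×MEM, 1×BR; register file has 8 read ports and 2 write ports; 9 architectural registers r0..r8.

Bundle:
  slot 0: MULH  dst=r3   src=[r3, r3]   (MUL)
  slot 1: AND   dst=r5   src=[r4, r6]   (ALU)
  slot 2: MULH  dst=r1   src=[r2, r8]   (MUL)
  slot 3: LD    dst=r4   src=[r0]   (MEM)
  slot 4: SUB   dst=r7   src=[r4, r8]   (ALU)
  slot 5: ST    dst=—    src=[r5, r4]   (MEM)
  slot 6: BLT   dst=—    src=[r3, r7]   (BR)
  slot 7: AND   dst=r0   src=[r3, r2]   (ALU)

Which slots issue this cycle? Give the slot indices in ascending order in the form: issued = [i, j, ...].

(0) want 1×MUL +1rd +1wr — yes → AL1|MU1|ME1|BR1|rd7|wr1
(1) want 1×ALU +2rd +1wr — yes → AL0|MU1|ME1|BR1|rd5|wr0
(2) want 1×MUL +2rd +1wr — WR_PORT → AL0|MU1|ME1|BR1|rd5|wr0
(3) want 1×MEM +1rd +1wr — WR_PORT → AL0|MU1|ME1|BR1|rd5|wr0
(4) want 1×ALU +2rd +1wr — FU → AL0|MU1|ME1|BR1|rd5|wr0
(5) want 1×MEM +2rd +0wr — yes → AL0|MU1|ME0|BR1|rd3|wr0
(6) want 1×BR +2rd +0wr — yes → AL0|MU1|ME0|BR0|rd1|wr0
(7) want 1×ALU +2rd +1wr — FU → AL0|MU1|ME0|BR0|rd1|wr0

issued = [0, 1, 5, 6]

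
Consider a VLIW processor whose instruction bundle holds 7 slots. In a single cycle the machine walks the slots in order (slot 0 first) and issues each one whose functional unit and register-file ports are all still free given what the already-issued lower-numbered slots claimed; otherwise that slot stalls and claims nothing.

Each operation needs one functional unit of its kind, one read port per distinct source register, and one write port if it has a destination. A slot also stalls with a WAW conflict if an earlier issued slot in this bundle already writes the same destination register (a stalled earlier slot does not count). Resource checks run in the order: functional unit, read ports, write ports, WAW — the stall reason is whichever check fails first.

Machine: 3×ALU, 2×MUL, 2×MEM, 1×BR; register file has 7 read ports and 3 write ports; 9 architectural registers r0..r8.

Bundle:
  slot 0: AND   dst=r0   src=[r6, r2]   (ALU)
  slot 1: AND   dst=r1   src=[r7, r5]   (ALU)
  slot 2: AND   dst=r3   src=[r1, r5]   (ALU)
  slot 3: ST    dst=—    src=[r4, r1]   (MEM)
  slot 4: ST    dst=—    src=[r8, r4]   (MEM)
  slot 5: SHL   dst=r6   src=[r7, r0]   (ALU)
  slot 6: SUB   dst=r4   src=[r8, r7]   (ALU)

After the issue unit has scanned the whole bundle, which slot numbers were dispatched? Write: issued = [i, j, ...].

#0 ALU src=r6,r2 dispatched  <A:2 Mu:2 Ld:2 B:1 rd:5 wr:2>
#1 ALU src=r7,r5 dispatched  <A:1 Mu:2 Ld:2 B:1 rd:3 wr:1>
#2 ALU src=r1,r5 dispatched  <A:0 Mu:2 Ld:2 B:1 rd:1 wr:0>
#3 MEM src=r4,r1 held:RD_PORT  <A:0 Mu:2 Ld:2 B:1 rd:1 wr:0>
#4 MEM src=r8,r4 held:RD_PORT  <A:0 Mu:2 Ld:2 B:1 rd:1 wr:0>
#5 ALU src=r7,r0 held:FU  <A:0 Mu:2 Ld:2 B:1 rd:1 wr:0>
#6 ALU src=r8,r7 held:FU  <A:0 Mu:2 Ld:2 B:1 rd:1 wr:0>

issued = [0, 1, 2]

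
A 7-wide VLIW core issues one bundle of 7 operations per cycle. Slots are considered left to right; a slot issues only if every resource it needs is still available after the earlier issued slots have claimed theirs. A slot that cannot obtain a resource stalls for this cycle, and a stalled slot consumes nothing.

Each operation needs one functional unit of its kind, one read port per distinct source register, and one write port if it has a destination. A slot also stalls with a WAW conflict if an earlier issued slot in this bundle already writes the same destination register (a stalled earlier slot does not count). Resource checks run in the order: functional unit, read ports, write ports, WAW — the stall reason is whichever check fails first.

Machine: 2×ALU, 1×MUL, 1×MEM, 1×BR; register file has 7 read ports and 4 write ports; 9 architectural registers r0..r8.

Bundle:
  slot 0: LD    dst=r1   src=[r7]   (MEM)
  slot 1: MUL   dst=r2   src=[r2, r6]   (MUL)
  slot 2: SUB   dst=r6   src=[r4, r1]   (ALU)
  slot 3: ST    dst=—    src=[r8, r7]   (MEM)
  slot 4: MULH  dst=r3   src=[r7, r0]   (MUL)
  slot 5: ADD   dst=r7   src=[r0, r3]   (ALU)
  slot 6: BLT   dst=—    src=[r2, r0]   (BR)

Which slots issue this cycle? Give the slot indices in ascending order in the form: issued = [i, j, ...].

issued = [0, 1, 2, 5]

slot 0 (MEM): ISSUE — free A2,Mu1,Ld0,B1 rp6 wp3
slot 1 (MUL): ISSUE — free A2,Mu0,Ld0,B1 rp4 wp2
slot 2 (ALU): ISSUE — free A1,Mu0,Ld0,B1 rp2 wp1
slot 3 (MEM): stall FU — free A1,Mu0,Ld0,B1 rp2 wp1
slot 4 (MUL): stall FU — free A1,Mu0,Ld0,B1 rp2 wp1
slot 5 (ALU): ISSUE — free A0,Mu0,Ld0,B1 rp0 wp0
slot 6 (BR): stall RD_PORT — free A0,Mu0,Ld0,B1 rp0 wp0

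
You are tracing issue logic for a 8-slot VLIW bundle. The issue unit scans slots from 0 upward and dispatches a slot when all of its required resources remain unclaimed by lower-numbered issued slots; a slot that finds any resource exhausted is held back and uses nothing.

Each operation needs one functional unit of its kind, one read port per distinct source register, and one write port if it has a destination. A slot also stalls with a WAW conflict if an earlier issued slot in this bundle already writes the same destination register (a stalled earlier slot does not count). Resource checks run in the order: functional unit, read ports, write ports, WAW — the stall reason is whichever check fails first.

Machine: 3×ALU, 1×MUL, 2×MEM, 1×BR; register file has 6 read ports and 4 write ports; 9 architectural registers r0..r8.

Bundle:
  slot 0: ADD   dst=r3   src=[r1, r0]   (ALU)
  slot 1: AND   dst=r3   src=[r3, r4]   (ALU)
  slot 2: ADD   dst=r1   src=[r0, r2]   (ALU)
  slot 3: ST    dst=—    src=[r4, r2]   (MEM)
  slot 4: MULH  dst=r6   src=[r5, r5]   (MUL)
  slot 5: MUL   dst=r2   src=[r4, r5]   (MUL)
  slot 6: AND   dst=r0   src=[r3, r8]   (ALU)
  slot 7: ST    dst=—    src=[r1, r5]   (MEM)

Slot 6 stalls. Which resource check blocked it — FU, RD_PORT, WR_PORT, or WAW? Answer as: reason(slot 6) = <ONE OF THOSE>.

reason(slot 6) = RD_PORT

#0 ALU src=r1,r0 dispatched  <A:2 Mu:1 Ld:2 B:1 rd:4 wr:3>
#1 ALU src=r3,r4 held:WAW  <A:2 Mu:1 Ld:2 B:1 rd:4 wr:3>
#2 ALU src=r0,r2 dispatched  <A:1 Mu:1 Ld:2 B:1 rd:2 wr:2>
#3 MEM src=r4,r2 dispatched  <A:1 Mu:1 Ld:1 B:1 rd:0 wr:2>
#4 MUL src=r5,r5 held:RD_PORT  <A:1 Mu:1 Ld:1 B:1 rd:0 wr:2>
#5 MUL src=r4,r5 held:RD_PORT  <A:1 Mu:1 Ld:1 B:1 rd:0 wr:2>
#6 ALU src=r3,r8 held:RD_PORT  <A:1 Mu:1 Ld:1 B:1 rd:0 wr:2>
#7 MEM src=r1,r5 held:RD_PORT  <A:1 Mu:1 Ld:1 B:1 rd:0 wr:2>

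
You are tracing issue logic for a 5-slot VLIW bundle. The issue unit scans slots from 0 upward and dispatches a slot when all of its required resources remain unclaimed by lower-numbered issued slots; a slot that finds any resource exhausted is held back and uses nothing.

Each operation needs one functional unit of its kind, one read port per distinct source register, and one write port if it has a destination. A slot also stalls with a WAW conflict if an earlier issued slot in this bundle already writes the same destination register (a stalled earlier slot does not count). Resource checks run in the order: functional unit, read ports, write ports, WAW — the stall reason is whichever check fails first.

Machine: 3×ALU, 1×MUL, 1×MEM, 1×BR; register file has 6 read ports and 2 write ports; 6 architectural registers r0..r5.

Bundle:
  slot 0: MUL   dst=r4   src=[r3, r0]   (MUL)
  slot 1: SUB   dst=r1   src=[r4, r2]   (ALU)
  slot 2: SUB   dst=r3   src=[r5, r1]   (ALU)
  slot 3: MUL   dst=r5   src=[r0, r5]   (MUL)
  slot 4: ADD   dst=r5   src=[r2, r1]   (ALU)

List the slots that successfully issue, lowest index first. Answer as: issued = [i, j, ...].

slot 0 (MUL): ISSUE — free A3,Mu0,Ld1,B1 rp4 wp1
slot 1 (ALU): ISSUE — free A2,Mu0,Ld1,B1 rp2 wp0
slot 2 (ALU): stall WR_PORT — free A2,Mu0,Ld1,B1 rp2 wp0
slot 3 (MUL): stall FU — free A2,Mu0,Ld1,B1 rp2 wp0
slot 4 (ALU): stall WR_PORT — free A2,Mu0,Ld1,B1 rp2 wp0

issued = [0, 1]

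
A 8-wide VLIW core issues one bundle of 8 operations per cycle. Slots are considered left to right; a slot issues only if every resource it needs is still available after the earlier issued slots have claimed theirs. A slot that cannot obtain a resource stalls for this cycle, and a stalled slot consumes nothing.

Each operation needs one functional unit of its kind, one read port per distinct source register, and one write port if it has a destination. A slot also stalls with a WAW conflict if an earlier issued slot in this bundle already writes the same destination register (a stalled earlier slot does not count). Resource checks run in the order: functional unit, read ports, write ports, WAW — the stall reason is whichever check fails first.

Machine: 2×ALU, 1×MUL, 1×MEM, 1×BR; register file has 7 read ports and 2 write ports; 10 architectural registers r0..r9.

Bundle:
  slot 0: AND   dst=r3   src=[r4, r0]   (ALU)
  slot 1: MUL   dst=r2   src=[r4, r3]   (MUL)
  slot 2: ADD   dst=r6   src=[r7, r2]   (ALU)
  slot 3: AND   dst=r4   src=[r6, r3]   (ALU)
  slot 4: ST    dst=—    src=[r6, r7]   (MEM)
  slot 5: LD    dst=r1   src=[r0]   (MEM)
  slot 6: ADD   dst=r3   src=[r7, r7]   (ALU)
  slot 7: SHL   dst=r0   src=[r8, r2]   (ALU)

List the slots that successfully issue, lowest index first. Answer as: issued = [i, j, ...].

issued = [0, 1, 4]

slot 0 (ALU): ISSUE — free A1,Mu1,Ld1,B1 rp5 wp1
slot 1 (MUL): ISSUE — free A1,Mu0,Ld1,B1 rp3 wp0
slot 2 (ALU): stall WR_PORT — free A1,Mu0,Ld1,B1 rp3 wp0
slot 3 (ALU): stall WR_PORT — free A1,Mu0,Ld1,B1 rp3 wp0
slot 4 (MEM): ISSUE — free A1,Mu0,Ld0,B1 rp1 wp0
slot 5 (MEM): stall FU — free A1,Mu0,Ld0,B1 rp1 wp0
slot 6 (ALU): stall WR_PORT — free A1,Mu0,Ld0,B1 rp1 wp0
slot 7 (ALU): stall RD_PORT — free A1,Mu0,Ld0,B1 rp1 wp0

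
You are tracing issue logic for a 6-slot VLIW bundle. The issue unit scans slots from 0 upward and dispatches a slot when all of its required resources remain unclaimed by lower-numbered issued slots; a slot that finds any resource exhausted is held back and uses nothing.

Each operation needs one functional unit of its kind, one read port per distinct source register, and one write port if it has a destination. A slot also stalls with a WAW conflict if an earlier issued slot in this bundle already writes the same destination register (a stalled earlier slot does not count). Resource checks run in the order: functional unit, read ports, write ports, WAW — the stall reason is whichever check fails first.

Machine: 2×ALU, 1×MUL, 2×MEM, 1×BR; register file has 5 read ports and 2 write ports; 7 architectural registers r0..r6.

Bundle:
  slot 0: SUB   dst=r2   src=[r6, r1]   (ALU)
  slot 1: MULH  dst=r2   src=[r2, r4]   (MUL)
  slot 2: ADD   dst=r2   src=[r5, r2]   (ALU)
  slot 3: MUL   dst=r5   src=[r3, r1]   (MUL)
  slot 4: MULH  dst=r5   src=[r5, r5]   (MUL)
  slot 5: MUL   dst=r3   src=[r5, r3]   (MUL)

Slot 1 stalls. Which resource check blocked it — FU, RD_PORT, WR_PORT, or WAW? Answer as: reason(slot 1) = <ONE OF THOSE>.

reason(slot 1) = WAW

[0] ALU needs rd=2 wr=1: ok; after: ALU=1 MUL=1 MEM=2 BR=1, R=3, W=1
[1] MUL needs rd=2 wr=1: WAW; after: ALU=1 MUL=1 MEM=2 BR=1, R=3, W=1
[2] ALU needs rd=2 wr=1: WAW; after: ALU=1 MUL=1 MEM=2 BR=1, R=3, W=1
[3] MUL needs rd=2 wr=1: ok; after: ALU=1 MUL=0 MEM=2 BR=1, R=1, W=0
[4] MUL needs rd=1 wr=1: FU; after: ALU=1 MUL=0 MEM=2 BR=1, R=1, W=0
[5] MUL needs rd=2 wr=1: FU; after: ALU=1 MUL=0 MEM=2 BR=1, R=1, W=0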